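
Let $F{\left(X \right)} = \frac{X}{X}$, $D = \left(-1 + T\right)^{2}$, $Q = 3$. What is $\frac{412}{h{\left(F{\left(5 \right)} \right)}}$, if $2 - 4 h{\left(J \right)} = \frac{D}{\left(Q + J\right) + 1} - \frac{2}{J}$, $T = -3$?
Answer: $2060$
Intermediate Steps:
$D = 16$ ($D = \left(-1 - 3\right)^{2} = \left(-4\right)^{2} = 16$)
$F{\left(X \right)} = 1$
$h{\left(J \right)} = \frac{1}{2} + \frac{1}{2 J} - \frac{4}{4 + J}$ ($h{\left(J \right)} = \frac{1}{2} - \frac{\frac{16}{\left(3 + J\right) + 1} - \frac{2}{J}}{4} = \frac{1}{2} - \frac{\frac{16}{4 + J} - \frac{2}{J}}{4} = \frac{1}{2} - \frac{- \frac{2}{J} + \frac{16}{4 + J}}{4} = \frac{1}{2} - \left(\frac{4}{4 + J} - \frac{1}{2 J}\right) = \frac{1}{2} + \frac{1}{2 J} - \frac{4}{4 + J}$)
$\frac{412}{h{\left(F{\left(5 \right)} \right)}} = \frac{412}{\frac{1}{2} \cdot 1^{-1} \frac{1}{4 + 1} \left(4 + 1^{2} - 3\right)} = \frac{412}{\frac{1}{2} \cdot 1 \cdot \frac{1}{5} \left(4 + 1 - 3\right)} = \frac{412}{\frac{1}{2} \cdot 1 \cdot \frac{1}{5} \cdot 2} = 412 \frac{1}{\frac{1}{5}} = 412 \cdot 5 = 2060$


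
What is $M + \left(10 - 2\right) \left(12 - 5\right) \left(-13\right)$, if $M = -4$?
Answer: $-732$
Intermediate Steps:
$M + \left(10 - 2\right) \left(12 - 5\right) \left(-13\right) = -4 + \left(10 - 2\right) \left(12 - 5\right) \left(-13\right) = -4 + 8 \cdot 7 \left(-13\right) = -4 + 56 \left(-13\right) = -4 - 728 = -732$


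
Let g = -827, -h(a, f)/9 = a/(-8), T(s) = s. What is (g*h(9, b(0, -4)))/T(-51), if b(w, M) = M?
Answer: 22329/136 ≈ 164.18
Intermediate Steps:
h(a, f) = 9*a/8 (h(a, f) = -9*a/(-8) = -9*a*(-1)/8 = -(-9)*a/8 = 9*a/8)
(g*h(9, b(0, -4)))/T(-51) = -7443*9/8/(-51) = -827*81/8*(-1/51) = -66987/8*(-1/51) = 22329/136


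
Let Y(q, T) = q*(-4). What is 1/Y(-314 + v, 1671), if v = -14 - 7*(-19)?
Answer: 1/780 ≈ 0.0012821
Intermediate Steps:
v = 119 (v = -14 + 133 = 119)
Y(q, T) = -4*q
1/Y(-314 + v, 1671) = 1/(-4*(-314 + 119)) = 1/(-4*(-195)) = 1/780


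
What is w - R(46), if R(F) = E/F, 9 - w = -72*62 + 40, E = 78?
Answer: 101920/23 ≈ 4431.3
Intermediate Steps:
w = 4433 (w = 9 - (-72*62 + 40) = 9 - (-4464 + 40) = 9 - 1*(-4424) = 9 + 4424 = 4433)
R(F) = 78/F
w - R(46) = 4433 - 78/46 = 4433 - 1*39/23 = 4433 - 39/23 = 101920/23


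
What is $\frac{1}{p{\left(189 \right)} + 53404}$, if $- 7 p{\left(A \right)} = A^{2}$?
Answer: $\frac{1}{48301} \approx 2.0704 \cdot 10^{-5}$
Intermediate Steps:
$p{\left(A \right)} = - \frac{A^{2}}{7}$
$\frac{1}{p{\left(189 \right)} + 53404} = \frac{1}{- \frac{189^{2}}{7} + 53404} = \frac{1}{\left(- \frac{1}{7}\right) 35721 + 53404} = \frac{1}{-5103 + 53404} = \frac{1}{48301}$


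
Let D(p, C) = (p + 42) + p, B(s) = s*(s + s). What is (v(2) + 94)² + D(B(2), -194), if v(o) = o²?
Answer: 9662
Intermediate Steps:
B(s) = 2*s² (B(s) = s*(2*s) = 2*s²)
D(p, C) = 42 + 2*p (D(p, C) = (42 + p) + p = 42 + 2*p)
(v(2) + 94)² + D(B(2), -194) = (2² + 94)² + (42 + 2*(2*2²)) = (4 + 94)² + (42 + 2*(2*4)) = 98² + (42 + 2*8) = 9604 + (42 + 16) = 9604 + 58 = 9662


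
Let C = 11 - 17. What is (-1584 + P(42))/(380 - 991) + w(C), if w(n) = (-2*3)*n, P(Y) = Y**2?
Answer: 21816/611 ≈ 35.705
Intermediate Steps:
C = -6
w(n) = -6*n
(-1584 + P(42))/(380 - 991) + w(C) = (-1584 + 42**2)/(380 - 991) - 6*(-6) = (-1584 + 1764)/(-611) + 36 = 180*(-1/611) + 36 = -180/611 + 36 = 21816/611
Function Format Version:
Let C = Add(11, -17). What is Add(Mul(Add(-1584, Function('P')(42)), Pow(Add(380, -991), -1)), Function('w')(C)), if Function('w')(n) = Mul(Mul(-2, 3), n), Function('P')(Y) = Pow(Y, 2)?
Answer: Rational(21816, 611) ≈ 35.705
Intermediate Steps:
C = -6
Function('w')(n) = Mul(-6, n)
Add(Mul(Add(-1584, Function('P')(42)), Pow(Add(380, -991), -1)), Function('w')(C)) = Add(Mul(Add(-1584, Pow(42, 2)), Pow(Add(380, -991), -1)), Mul(-6, -6)) = Add(Mul(Add(-1584, 1764), Pow(-611, -1)), 36) = Add(Mul(180, Rational(-1, 611)), 36) = Add(Rational(-180, 611), 36) = Rational(21816, 611)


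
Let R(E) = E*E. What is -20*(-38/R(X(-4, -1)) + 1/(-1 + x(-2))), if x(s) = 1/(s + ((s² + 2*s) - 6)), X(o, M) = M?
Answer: 7000/9 ≈ 777.78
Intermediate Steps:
R(E) = E²
x(s) = 1/(-6 + s² + 3*s) (x(s) = 1/(s + (-6 + s² + 2*s)) = 1/(-6 + s² + 3*s))
-20*(-38/R(X(-4, -1)) + 1/(-1 + x(-2))) = -20*(-38/((-1)²) + 1/(-1 + 1/(-6 + (-2)² + 3*(-2)))) = -20*(-38/1 + 1/(-1 + 1/(-6 + 4 - 6))) = -20*(-38*1 + 1/(-1 + 1/(-8))) = -20*(-38 + 1/(-1 - ⅛)) = -20*(-38 + 1/(-9/8)) = -20*(-38 - 8/9) = -20*(-350/9) = 7000/9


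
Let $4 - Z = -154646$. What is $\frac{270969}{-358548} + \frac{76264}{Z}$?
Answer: $- \frac{2426841863}{9241574700} \approx -0.2626$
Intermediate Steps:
$Z = 154650$ ($Z = 4 - -154646 = 4 + 154646 = 154650$)
$\frac{270969}{-358548} + \frac{76264}{Z} = \frac{270969}{-358548} + \frac{76264}{154650} = 270969 \left(- \frac{1}{358548}\right) + 76264 \cdot \frac{1}{154650} = - \frac{90323}{119516} + \frac{38132}{77325} = - \frac{2426841863}{9241574700}$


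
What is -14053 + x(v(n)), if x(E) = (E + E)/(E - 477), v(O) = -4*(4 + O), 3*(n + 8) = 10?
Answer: -19997435/1423 ≈ -14053.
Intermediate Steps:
n = -14/3 (n = -8 + (1/3)*10 = -8 + 10/3 = -14/3 ≈ -4.6667)
v(O) = -16 - 4*O
x(E) = 2*E/(-477 + E) (x(E) = (2*E)/(-477 + E) = 2*E/(-477 + E))
-14053 + x(v(n)) = -14053 + 2*(-16 - 4*(-14/3))/(-477 + (-16 - 4*(-14/3))) = -14053 + 2*(-16 + 56/3)/(-477 + (-16 + 56/3)) = -14053 + 2*(8/3)/(-477 + 8/3) = -14053 + 2*(8/3)/(-1423/3) = -14053 + 2*(8/3)*(-3/1423) = -14053 - 16/1423 = -19997435/1423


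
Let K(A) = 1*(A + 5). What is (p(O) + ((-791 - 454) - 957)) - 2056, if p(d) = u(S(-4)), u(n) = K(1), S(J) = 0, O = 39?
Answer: -4252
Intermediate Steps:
K(A) = 5 + A (K(A) = 1*(5 + A) = 5 + A)
u(n) = 6 (u(n) = 5 + 1 = 6)
p(d) = 6
(p(O) + ((-791 - 454) - 957)) - 2056 = (6 + ((-791 - 454) - 957)) - 2056 = (6 + (-1245 - 957)) - 2056 = (6 - 2202) - 2056 = -2196 - 2056 = -4252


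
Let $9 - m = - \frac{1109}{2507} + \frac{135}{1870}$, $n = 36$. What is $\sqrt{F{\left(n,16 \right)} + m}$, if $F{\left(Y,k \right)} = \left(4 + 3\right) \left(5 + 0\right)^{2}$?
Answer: $\frac{\sqrt{162084888204602}}{937618} \approx 13.578$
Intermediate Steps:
$m = \frac{8785639}{937618}$ ($m = 9 - \left(- \frac{1109}{2507} + \frac{135}{1870}\right) = 9 - \left(\left(-1109\right) \frac{1}{2507} + 135 \cdot \frac{1}{1870}\right) = 9 - \left(- \frac{1109}{2507} + \frac{27}{374}\right) = 9 - - \frac{347077}{937618} = 9 + \frac{347077}{937618} = \frac{8785639}{937618} \approx 9.3702$)
$F{\left(Y,k \right)} = 175$ ($F{\left(Y,k \right)} = 7 \cdot 5^{2} = 7 \cdot 25 = 175$)
$\sqrt{F{\left(n,16 \right)} + m} = \sqrt{175 + \frac{8785639}{937618}} = \sqrt{\frac{172868789}{937618}} = \frac{\sqrt{162084888204602}}{937618}$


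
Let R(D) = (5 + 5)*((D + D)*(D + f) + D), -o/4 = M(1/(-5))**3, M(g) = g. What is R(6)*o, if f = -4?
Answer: 48/5 ≈ 9.6000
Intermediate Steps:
o = 4/125 (o = -4*(1/(-5))**3 = -4*(1*(-1/5))**3 = -4*(-1/5)**3 = -4*(-1/125) = 4/125 ≈ 0.032000)
R(D) = 10*D + 20*D*(-4 + D) (R(D) = (5 + 5)*((D + D)*(D - 4) + D) = 10*((2*D)*(-4 + D) + D) = 10*(2*D*(-4 + D) + D) = 10*(D + 2*D*(-4 + D)) = 10*D + 20*D*(-4 + D))
R(6)*o = (10*6*(-7 + 2*6))*(4/125) = (10*6*(-7 + 12))*(4/125) = (10*6*5)*(4/125) = 300*(4/125) = 48/5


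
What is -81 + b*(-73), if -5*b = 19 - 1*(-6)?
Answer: 284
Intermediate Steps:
b = -5 (b = -(19 - 1*(-6))/5 = -(19 + 6)/5 = -⅕*25 = -5)
-81 + b*(-73) = -81 - 5*(-73) = -81 + 365 = 284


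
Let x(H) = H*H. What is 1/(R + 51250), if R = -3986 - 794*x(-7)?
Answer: 1/8358 ≈ 0.00011965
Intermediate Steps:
x(H) = H²
R = -42892 (R = -3986 - 794*(-7)² = -3986 - 794*49 = -3986 - 38906 = -42892)
1/(R + 51250) = 1/(-42892 + 51250) = 1/8358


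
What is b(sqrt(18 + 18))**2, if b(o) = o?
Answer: 36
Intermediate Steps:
b(sqrt(18 + 18))**2 = (sqrt(18 + 18))**2 = (sqrt(36))**2 = 6**2 = 36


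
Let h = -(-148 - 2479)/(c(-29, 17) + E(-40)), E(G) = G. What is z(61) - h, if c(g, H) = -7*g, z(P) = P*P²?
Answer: 36995276/163 ≈ 2.2697e+5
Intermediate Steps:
z(P) = P³
h = 2627/163 (h = -(-148 - 2479)/(-7*(-29) - 40) = -(-2627)/(203 - 40) = -(-2627)/163 = -1*(-2627/163) = 2627/163 ≈ 16.117)
z(61) - h = 61³ - 1*2627/163 = 226981 - 2627/163 = 36995276/163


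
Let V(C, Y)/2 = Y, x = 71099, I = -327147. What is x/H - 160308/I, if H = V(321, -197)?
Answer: -7732221067/42965306 ≈ -179.96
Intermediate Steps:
V(C, Y) = 2*Y
H = -394 (H = 2*(-197) = -394)
x/H - 160308/I = 71099/(-394) - 160308/(-327147) = 71099*(-1/394) - 160308*(-1/327147) = -71099/394 + 53436/109049 = -7732221067/42965306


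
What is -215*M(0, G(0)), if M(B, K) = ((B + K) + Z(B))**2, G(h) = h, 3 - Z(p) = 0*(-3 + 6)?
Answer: -1935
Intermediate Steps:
Z(p) = 3 (Z(p) = 3 - 0*(-3 + 6) = 3 - 0*3 = 3 - 1*0 = 3 + 0 = 3)
M(B, K) = (3 + B + K)**2 (M(B, K) = ((B + K) + 3)**2 = (3 + B + K)**2)
-215*M(0, G(0)) = -215*(3 + 0 + 0)**2 = -215*3**2 = -215*9 = -1935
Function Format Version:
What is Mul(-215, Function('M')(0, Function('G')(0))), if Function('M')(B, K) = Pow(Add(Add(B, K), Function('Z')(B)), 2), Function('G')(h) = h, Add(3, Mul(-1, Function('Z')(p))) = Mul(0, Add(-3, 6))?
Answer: -1935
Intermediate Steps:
Function('Z')(p) = 3 (Function('Z')(p) = Add(3, Mul(-1, Mul(0, Add(-3, 6)))) = Add(3, Mul(-1, Mul(0, 3))) = Add(3, Mul(-1, 0)) = Add(3, 0) = 3)
Function('M')(B, K) = Pow(Add(3, B, K), 2) (Function('M')(B, K) = Pow(Add(Add(B, K), 3), 2) = Pow(Add(3, B, K), 2))
Mul(-215, Function('M')(0, Function('G')(0))) = Mul(-215, Pow(Add(3, 0, 0), 2)) = Mul(-215, Pow(3, 2)) = Mul(-215, 9) = -1935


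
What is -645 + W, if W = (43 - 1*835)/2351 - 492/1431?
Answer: -724083763/1121427 ≈ -645.68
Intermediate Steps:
W = -763348/1121427 (W = (43 - 835)*(1/2351) - 492*1/1431 = -792*1/2351 - 164/477 = -792/2351 - 164/477 = -763348/1121427 ≈ -0.68069)
-645 + W = -645 - 763348/1121427 = -724083763/1121427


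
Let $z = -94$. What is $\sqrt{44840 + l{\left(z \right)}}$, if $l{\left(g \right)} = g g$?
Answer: $6 \sqrt{1491} \approx 231.68$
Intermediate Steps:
$l{\left(g \right)} = g^{2}$
$\sqrt{44840 + l{\left(z \right)}} = \sqrt{44840 + \left(-94\right)^{2}} = \sqrt{44840 + 8836} = \sqrt{53676} = 6 \sqrt{1491}$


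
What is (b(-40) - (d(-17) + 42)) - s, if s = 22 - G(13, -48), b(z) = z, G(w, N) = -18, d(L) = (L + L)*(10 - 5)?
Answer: 48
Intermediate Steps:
d(L) = 10*L (d(L) = (2*L)*5 = 10*L)
s = 40 (s = 22 - 1*(-18) = 22 + 18 = 40)
(b(-40) - (d(-17) + 42)) - s = (-40 - (10*(-17) + 42)) - 1*40 = (-40 - (-170 + 42)) - 40 = (-40 - 1*(-128)) - 40 = (-40 + 128) - 40 = 88 - 40 = 48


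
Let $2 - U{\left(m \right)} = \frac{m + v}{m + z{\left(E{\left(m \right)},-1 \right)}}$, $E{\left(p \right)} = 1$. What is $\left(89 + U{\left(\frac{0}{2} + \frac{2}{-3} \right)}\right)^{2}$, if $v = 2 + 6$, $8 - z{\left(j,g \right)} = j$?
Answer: $\frac{2913849}{361} \approx 8071.6$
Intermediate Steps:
$z{\left(j,g \right)} = 8 - j$
$v = 8$
$U{\left(m \right)} = 2 - \frac{8 + m}{7 + m}$ ($U{\left(m \right)} = 2 - \frac{m + 8}{m + \left(8 - 1\right)} = 2 - \frac{8 + m}{m + \left(8 - 1\right)} = 2 - \frac{8 + m}{m + 7} = 2 - \frac{8 + m}{7 + m}$)
$\left(89 + U{\left(\frac{0}{2} + \frac{2}{-3} \right)}\right)^{2} = \left(89 + \frac{6 + \left(\frac{0}{2} + \frac{2}{-3}\right)}{7 + \left(\frac{0}{2} + \frac{2}{-3}\right)}\right)^{2} = \left(89 + \frac{6 + \left(0 \cdot \frac{1}{2} + 2 \left(- \frac{1}{3}\right)\right)}{7 + \left(0 \cdot \frac{1}{2} + 2 \left(- \frac{1}{3}\right)\right)}\right)^{2} = \left(89 + \frac{6 + \left(0 - \frac{2}{3}\right)}{7 + \left(0 - \frac{2}{3}\right)}\right)^{2} = \left(89 + \frac{6 - \frac{2}{3}}{7 - \frac{2}{3}}\right)^{2} = \left(89 + \frac{1}{\frac{19}{3}} \cdot \frac{16}{3}\right)^{2} = \left(89 + \frac{3}{19} \cdot \frac{16}{3}\right)^{2} = \left(89 + \frac{16}{19}\right)^{2} = \left(\frac{1707}{19}\right)^{2} = \frac{2913849}{361}$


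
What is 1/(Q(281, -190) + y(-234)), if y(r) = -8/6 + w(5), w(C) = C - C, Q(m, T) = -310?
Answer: -3/934 ≈ -0.0032120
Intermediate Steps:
w(C) = 0
y(r) = -4/3 (y(r) = -8/6 + 0 = -8*⅙ + 0 = -4/3 + 0 = -4/3)
1/(Q(281, -190) + y(-234)) = 1/(-310 - 4/3) = 1/(-934/3) = -3/934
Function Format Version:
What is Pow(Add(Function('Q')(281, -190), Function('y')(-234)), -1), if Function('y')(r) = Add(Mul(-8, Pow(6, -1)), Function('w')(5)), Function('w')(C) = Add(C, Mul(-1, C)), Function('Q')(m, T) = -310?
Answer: Rational(-3, 934) ≈ -0.0032120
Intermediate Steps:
Function('w')(C) = 0
Function('y')(r) = Rational(-4, 3) (Function('y')(r) = Add(Mul(-8, Pow(6, -1)), 0) = Add(Mul(-8, Rational(1, 6)), 0) = Add(Rational(-4, 3), 0) = Rational(-4, 3))
Pow(Add(Function('Q')(281, -190), Function('y')(-234)), -1) = Pow(Add(-310, Rational(-4, 3)), -1) = Pow(Rational(-934, 3), -1) = Rational(-3, 934)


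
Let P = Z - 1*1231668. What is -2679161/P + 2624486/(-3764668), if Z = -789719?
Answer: 2390524900733/3804925477258 ≈ 0.62827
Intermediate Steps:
P = -2021387 (P = -789719 - 1*1231668 = -789719 - 1231668 = -2021387)
-2679161/P + 2624486/(-3764668) = -2679161/(-2021387) + 2624486/(-3764668) = -2679161*(-1/2021387) + 2624486*(-1/3764668) = 2679161/2021387 - 1312243/1882334 = 2390524900733/3804925477258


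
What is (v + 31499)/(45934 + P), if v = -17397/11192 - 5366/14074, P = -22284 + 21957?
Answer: 2480649067071/3591920849128 ≈ 0.69062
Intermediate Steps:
P = -327
v = -152450825/78758104 (v = -17397*1/11192 - 5366*1/14074 = -17397/11192 - 2683/7037 = -152450825/78758104 ≈ -1.9357)
(v + 31499)/(45934 + P) = (-152450825/78758104 + 31499)/(45934 - 327) = (2480649067071/78758104)/45607 = (2480649067071/78758104)*(1/45607) = 2480649067071/3591920849128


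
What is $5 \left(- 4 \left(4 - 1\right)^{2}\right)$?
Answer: $-180$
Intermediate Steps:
$5 \left(- 4 \left(4 - 1\right)^{2}\right) = 5 \left(- 4 \cdot 3^{2}\right) = 5 \left(\left(-4\right) 9\right) = 5 \left(-36\right) = -180$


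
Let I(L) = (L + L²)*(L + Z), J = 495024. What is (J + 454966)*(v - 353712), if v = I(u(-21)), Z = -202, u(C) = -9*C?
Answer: -779506694580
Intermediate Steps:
I(L) = (-202 + L)*(L + L²) (I(L) = (L + L²)*(L - 202) = (L + L²)*(-202 + L) = (-202 + L)*(L + L²))
v = -466830 (v = (-9*(-21))*(-202 + (-9*(-21))² - (-1809)*(-21)) = 189*(-202 + 189² - 201*189) = 189*(-202 + 35721 - 37989) = 189*(-2470) = -466830)
(J + 454966)*(v - 353712) = (495024 + 454966)*(-466830 - 353712) = 949990*(-820542) = -779506694580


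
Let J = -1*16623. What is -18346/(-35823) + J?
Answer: -595467383/35823 ≈ -16623.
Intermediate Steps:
J = -16623
-18346/(-35823) + J = -18346/(-35823) - 16623 = -18346*(-1/35823) - 16623 = 18346/35823 - 16623 = -595467383/35823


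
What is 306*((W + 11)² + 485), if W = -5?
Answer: 159426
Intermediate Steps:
306*((W + 11)² + 485) = 306*((-5 + 11)² + 485) = 306*(6² + 485) = 306*(36 + 485) = 306*521 = 159426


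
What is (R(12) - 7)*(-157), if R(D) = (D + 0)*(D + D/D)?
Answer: -23393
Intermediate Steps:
R(D) = D*(1 + D) (R(D) = D*(D + 1) = D*(1 + D))
(R(12) - 7)*(-157) = (12*(1 + 12) - 7)*(-157) = (12*13 - 7)*(-157) = (156 - 7)*(-157) = 149*(-157) = -23393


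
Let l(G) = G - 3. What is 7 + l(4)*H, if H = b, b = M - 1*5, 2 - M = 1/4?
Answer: 15/4 ≈ 3.7500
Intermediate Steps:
M = 7/4 (M = 2 - 1/4 = 7/4 ≈ 1.7500)
b = -13/4 (b = 7/4 - 1*5 = 7/4 - 5 = -13/4 ≈ -3.2500)
H = -13/4 ≈ -3.2500
l(G) = -3 + G
7 + l(4)*H = 7 + (-3 + 4)*(-13/4) = 7 + 1*(-13/4) = 7 - 13/4 = 15/4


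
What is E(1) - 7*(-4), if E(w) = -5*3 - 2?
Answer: 11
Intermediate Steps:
E(w) = -17 (E(w) = -15 - 2 = -17)
E(1) - 7*(-4) = -17 - 7*(-4) = -17 + 28 = 11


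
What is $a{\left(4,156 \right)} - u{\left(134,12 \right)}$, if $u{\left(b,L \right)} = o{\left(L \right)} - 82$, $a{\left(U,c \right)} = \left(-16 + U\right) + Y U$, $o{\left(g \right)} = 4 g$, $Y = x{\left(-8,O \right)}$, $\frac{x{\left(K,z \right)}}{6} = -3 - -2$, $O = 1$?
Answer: $-2$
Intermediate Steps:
$x{\left(K,z \right)} = -6$ ($x{\left(K,z \right)} = 6 \left(-3 - -2\right) = 6 \left(-3 + 2\right) = 6 \left(-1\right) = -6$)
$Y = -6$
$a{\left(U,c \right)} = -16 - 5 U$ ($a{\left(U,c \right)} = \left(-16 + U\right) - 6 U = -16 - 5 U$)
$u{\left(b,L \right)} = -82 + 4 L$ ($u{\left(b,L \right)} = 4 L - 82 = -82 + 4 L$)
$a{\left(4,156 \right)} - u{\left(134,12 \right)} = \left(-16 - 20\right) - \left(-82 + 4 \cdot 12\right) = \left(-16 - 20\right) - \left(-82 + 48\right) = -36 - -34 = -36 + 34 = -2$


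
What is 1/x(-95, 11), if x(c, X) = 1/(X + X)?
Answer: 22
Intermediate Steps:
x(c, X) = 1/(2*X)
1/x(-95, 11) = 1/((1/2)/11) = 1/((1/2)*(1/11)) = 1/(1/22) = 22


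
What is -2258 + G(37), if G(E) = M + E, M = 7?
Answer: -2214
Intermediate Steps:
G(E) = 7 + E
-2258 + G(37) = -2258 + (7 + 37) = -2258 + 44 = -2214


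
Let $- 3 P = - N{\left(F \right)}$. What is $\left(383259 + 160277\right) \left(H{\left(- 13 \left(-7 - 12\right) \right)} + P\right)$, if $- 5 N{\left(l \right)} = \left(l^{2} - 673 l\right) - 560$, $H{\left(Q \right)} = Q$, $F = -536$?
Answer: $- \frac{349906191824}{15} \approx -2.3327 \cdot 10^{10}$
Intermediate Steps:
$N{\left(l \right)} = 112 - \frac{l^{2}}{5} + \frac{673 l}{5}$ ($N{\left(l \right)} = - \frac{\left(l^{2} - 673 l\right) - 560}{5} = - \frac{-560 + l^{2} - 673 l}{5} = 112 - \frac{l^{2}}{5} + \frac{673 l}{5}$)
$P = - \frac{647464}{15}$ ($P = - \frac{\left(-1\right) \left(112 - \frac{\left(-536\right)^{2}}{5} + \frac{673}{5} \left(-536\right)\right)}{3} = - \frac{\left(-1\right) \left(112 - \frac{287296}{5} - \frac{360728}{5}\right)}{3} = - \frac{\left(-1\right) \left(- \frac{647464}{5}\right)}{3} = \left(- \frac{1}{3}\right) \frac{647464}{5} = - \frac{647464}{15} \approx -43164.0$)
$\left(383259 + 160277\right) \left(H{\left(- 13 \left(-7 - 12\right) \right)} + P\right) = \left(383259 + 160277\right) \left(- 13 \left(-7 - 12\right) - \frac{647464}{15}\right) = 543536 \left(\left(-13\right) \left(-19\right) - \frac{647464}{15}\right) = 543536 \left(247 - \frac{647464}{15}\right) = 543536 \left(- \frac{643759}{15}\right) = - \frac{349906191824}{15}$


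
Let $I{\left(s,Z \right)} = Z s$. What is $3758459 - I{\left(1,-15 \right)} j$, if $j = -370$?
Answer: $3752909$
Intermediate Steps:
$3758459 - I{\left(1,-15 \right)} j = 3758459 - \left(-15\right) 1 \left(-370\right) = 3758459 - \left(-15\right) \left(-370\right) = 3758459 - 5550 = 3752909$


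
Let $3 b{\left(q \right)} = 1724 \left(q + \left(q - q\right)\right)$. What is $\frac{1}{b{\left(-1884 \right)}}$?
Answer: $- \frac{1}{1082672} \approx -9.2364 \cdot 10^{-7}$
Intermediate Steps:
$b{\left(q \right)} = \frac{1724 q}{3}$ ($b{\left(q \right)} = \frac{1724 \left(q + \left(q - q\right)\right)}{3} = \frac{1724 \left(q + 0\right)}{3} = \frac{1724 q}{3}$)
$\frac{1}{b{\left(-1884 \right)}} = \frac{1}{\frac{1724}{3} \left(-1884\right)} = \frac{1}{-1082672} = - \frac{1}{1082672}$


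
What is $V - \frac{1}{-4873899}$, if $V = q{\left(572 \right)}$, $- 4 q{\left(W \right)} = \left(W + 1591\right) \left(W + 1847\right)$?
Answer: $- \frac{25501687115999}{19495596} \approx -1.3081 \cdot 10^{6}$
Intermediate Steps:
$q{\left(W \right)} = - \frac{\left(1591 + W\right) \left(1847 + W\right)}{4}$ ($q{\left(W \right)} = - \frac{\left(W + 1591\right) \left(W + 1847\right)}{4} = - \frac{\left(1591 + W\right) \left(1847 + W\right)}{4}$)
$V = - \frac{5232297}{4}$ ($V = - \frac{2938577}{4} - 491634 - \frac{572^{2}}{4} = - \frac{2938577}{4} - 491634 - 81796 = - \frac{5232297}{4} \approx -1.3081 \cdot 10^{6}$)
$V - \frac{1}{-4873899} = - \frac{5232297}{4} - \frac{1}{-4873899} = - \frac{5232297}{4} - - \frac{1}{4873899} = - \frac{5232297}{4} + \frac{1}{4873899} = - \frac{25501687115999}{19495596}$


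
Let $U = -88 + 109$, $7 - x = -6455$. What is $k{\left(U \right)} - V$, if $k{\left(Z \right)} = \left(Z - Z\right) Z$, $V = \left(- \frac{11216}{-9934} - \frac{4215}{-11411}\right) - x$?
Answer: $\frac{366171131101}{56678437} \approx 6460.5$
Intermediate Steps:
$x = 6462$ ($x = 7 - -6455 = 7 + 6455 = 6462$)
$U = 21$
$V = - \frac{366171131101}{56678437}$ ($V = \left(- \frac{11216}{-9934} - \frac{4215}{-11411}\right) - 6462 = \left(\left(-11216\right) \left(- \frac{1}{9934}\right) - - \frac{4215}{11411}\right) - 6462 = \left(\frac{5608}{4967} + \frac{4215}{11411}\right) - 6462 = \frac{84928793}{56678437} - 6462 = - \frac{366171131101}{56678437} \approx -6460.5$)
$k{\left(Z \right)} = 0$ ($k{\left(Z \right)} = 0 Z = 0$)
$k{\left(U \right)} - V = 0 - - \frac{366171131101}{56678437} = 0 + \frac{366171131101}{56678437} = \frac{366171131101}{56678437}$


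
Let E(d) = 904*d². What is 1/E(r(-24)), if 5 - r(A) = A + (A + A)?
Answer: 1/5359816 ≈ 1.8657e-7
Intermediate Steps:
r(A) = 5 - 3*A (r(A) = 5 - (A + (A + A)) = 5 - (A + 2*A) = 5 - 3*A)
1/E(r(-24)) = 1/(904*(5 - 3*(-24))²) = 1/(904*(5 + 72)²) = 1/(904*77²) = 1/(904*5929) = 1/5359816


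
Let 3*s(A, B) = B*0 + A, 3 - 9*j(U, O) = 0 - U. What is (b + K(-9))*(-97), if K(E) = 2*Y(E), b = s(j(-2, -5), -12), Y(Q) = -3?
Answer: 15617/27 ≈ 578.41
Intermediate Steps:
j(U, O) = 1/3 + U/9 (j(U, O) = 1/3 - (0 - U)/9 = 1/3 - (-1)*U/9 = 1/3 + U/9)
s(A, B) = A/3 (s(A, B) = (B*0 + A)/3 = (0 + A)/3 = A/3)
b = 1/27 (b = (1/3 + (1/9)*(-2))/3 = (1/3 - 2/9)/3 = (1/3)*(1/9) = 1/27 ≈ 0.037037)
K(E) = -6 (K(E) = 2*(-3) = -6)
(b + K(-9))*(-97) = (1/27 - 6)*(-97) = -161/27*(-97) = 15617/27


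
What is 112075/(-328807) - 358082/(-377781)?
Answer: 75400062599/124217037267 ≈ 0.60700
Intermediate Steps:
112075/(-328807) - 358082/(-377781) = 112075*(-1/328807) - 358082*(-1/377781) = -112075/328807 + 358082/377781 = 75400062599/124217037267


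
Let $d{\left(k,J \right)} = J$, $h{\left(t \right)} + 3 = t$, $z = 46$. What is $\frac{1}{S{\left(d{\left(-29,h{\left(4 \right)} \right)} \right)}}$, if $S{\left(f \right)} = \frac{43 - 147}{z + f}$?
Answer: $- \frac{47}{104} \approx -0.45192$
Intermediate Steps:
$h{\left(t \right)} = -3 + t$
$S{\left(f \right)} = - \frac{104}{46 + f}$ ($S{\left(f \right)} = \frac{43 - 147}{46 + f} = - \frac{104}{46 + f}$)
$\frac{1}{S{\left(d{\left(-29,h{\left(4 \right)} \right)} \right)}} = \frac{1}{\left(-104\right) \frac{1}{46 + \left(-3 + 4\right)}} = \frac{1}{\left(-104\right) \frac{1}{46 + 1}} = \frac{1}{\left(-104\right) \frac{1}{47}} = \frac{1}{- \frac{104}{47}} = - \frac{47}{104}$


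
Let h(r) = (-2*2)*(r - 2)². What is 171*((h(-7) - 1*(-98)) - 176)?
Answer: -68742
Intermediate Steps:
h(r) = -4*(-2 + r)²
171*((h(-7) - 1*(-98)) - 176) = 171*((-4*(-2 - 7)² - 1*(-98)) - 176) = 171*((-4*(-9)² + 98) - 176) = 171*((-4*81 + 98) - 176) = 171*((-324 + 98) - 176) = 171*(-226 - 176) = 171*(-402) = -68742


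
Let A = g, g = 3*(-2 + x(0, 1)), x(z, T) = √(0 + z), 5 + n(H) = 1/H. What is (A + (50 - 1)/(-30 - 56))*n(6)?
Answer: 16385/516 ≈ 31.754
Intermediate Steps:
n(H) = -5 + 1/H
x(z, T) = √z
g = -6 (g = 3*(-2 + √0) = 3*(-2 + 0) = 3*(-2) = -6)
A = -6
(A + (50 - 1)/(-30 - 56))*n(6) = (-6 + (50 - 1)/(-30 - 56))*(-5 + 1/6) = (-6 + 49/(-86))*(-5 + ⅙) = (-6 + 49*(-1/86))*(-29/6) = (-6 - 49/86)*(-29/6) = -565/86*(-29/6) = 16385/516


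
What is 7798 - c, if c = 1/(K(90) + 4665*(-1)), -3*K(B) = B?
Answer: 36611611/4695 ≈ 7798.0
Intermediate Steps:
K(B) = -B/3
c = -1/4695 (c = 1/(-⅓*90 + 4665*(-1)) = 1/(-30 - 4665) = 1/(-4695) = -1/4695 ≈ -0.00021299)
7798 - c = 7798 - 1*(-1/4695) = 7798 + 1/4695 = 36611611/4695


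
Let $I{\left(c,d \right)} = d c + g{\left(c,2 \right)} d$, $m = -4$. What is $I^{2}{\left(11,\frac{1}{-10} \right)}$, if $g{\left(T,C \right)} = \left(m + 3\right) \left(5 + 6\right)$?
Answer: $0$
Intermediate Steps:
$g{\left(T,C \right)} = -11$ ($g{\left(T,C \right)} = \left(-4 + 3\right) \left(5 + 6\right) = \left(-1\right) 11 = -11$)
$I{\left(c,d \right)} = - 11 d + c d$ ($I{\left(c,d \right)} = d c - 11 d = c d - 11 d = - 11 d + c d$)
$I^{2}{\left(11,\frac{1}{-10} \right)} = \left(\frac{-11 + 11}{-10}\right)^{2} = \left(\left(- \frac{1}{10}\right) 0\right)^{2} = 0^{2} = 0$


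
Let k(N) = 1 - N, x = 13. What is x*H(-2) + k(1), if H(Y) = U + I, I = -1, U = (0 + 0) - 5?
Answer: -78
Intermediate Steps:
U = -5 (U = 0 - 5 = -5)
H(Y) = -6 (H(Y) = -5 - 1 = -6)
x*H(-2) + k(1) = 13*(-6) + (1 - 1*1) = -78 + (1 - 1) = -78 + 0 = -78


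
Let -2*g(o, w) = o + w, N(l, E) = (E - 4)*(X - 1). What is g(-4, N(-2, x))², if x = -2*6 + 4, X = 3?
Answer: 196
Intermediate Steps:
x = -8 (x = -12 + 4 = -8)
N(l, E) = -8 + 2*E (N(l, E) = (E - 4)*(3 - 1) = (-4 + E)*2 = -8 + 2*E)
g(o, w) = -o/2 - w/2 (g(o, w) = -(o + w)/2 = -o/2 - w/2)
g(-4, N(-2, x))² = (-½*(-4) - (-8 + 2*(-8))/2)² = (2 - (-8 - 16)/2)² = (2 - ½*(-24))² = (2 + 12)² = 14² = 196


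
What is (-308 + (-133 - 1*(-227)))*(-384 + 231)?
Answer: 32742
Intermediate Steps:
(-308 + (-133 - 1*(-227)))*(-384 + 231) = (-308 + (-133 + 227))*(-153) = (-308 + 94)*(-153) = -214*(-153) = 32742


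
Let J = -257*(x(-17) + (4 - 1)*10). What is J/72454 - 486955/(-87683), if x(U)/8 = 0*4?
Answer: 17302900820/3176492041 ≈ 5.4472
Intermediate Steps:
x(U) = 0 (x(U) = 8*(0*4) = 8*0 = 0)
J = -7710 (J = -257*(0 + (4 - 1)*10) = -257*(0 + 3*10) = -257*(0 + 30) = -257*30 = -7710)
J/72454 - 486955/(-87683) = -7710/72454 - 486955/(-87683) = -7710*1/72454 - 486955*(-1/87683) = -3855/36227 + 486955/87683 = 17302900820/3176492041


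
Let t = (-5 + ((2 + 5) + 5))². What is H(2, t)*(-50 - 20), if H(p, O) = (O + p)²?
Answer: -182070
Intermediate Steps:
t = 49 (t = (-5 + (7 + 5))² = (-5 + 12)² = 7² = 49)
H(2, t)*(-50 - 20) = (49 + 2)²*(-50 - 20) = 51²*(-70) = 2601*(-70) = -182070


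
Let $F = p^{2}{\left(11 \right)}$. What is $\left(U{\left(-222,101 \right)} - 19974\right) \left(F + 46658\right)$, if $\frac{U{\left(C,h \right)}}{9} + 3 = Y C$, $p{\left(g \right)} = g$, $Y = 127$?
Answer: $-12805610913$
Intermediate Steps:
$U{\left(C,h \right)} = -27 + 1143 C$ ($U{\left(C,h \right)} = -27 + 9 \cdot 127 C = -27 + 1143 C$)
$F = 121$ ($F = 11^{2} = 121$)
$\left(U{\left(-222,101 \right)} - 19974\right) \left(F + 46658\right) = \left(\left(-27 + 1143 \left(-222\right)\right) - 19974\right) \left(121 + 46658\right) = \left(\left(-27 - 253746\right) - 19974\right) 46779 = \left(-253773 - 19974\right) 46779 = \left(-273747\right) 46779 = -12805610913$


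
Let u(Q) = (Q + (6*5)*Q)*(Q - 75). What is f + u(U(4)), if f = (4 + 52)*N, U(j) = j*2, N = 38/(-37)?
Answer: -616920/37 ≈ -16674.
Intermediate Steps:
N = -38/37 (N = 38*(-1/37) = -38/37 ≈ -1.0270)
U(j) = 2*j
f = -2128/37 (f = (4 + 52)*(-38/37) = 56*(-38/37) = -2128/37 ≈ -57.513)
u(Q) = 31*Q*(-75 + Q) (u(Q) = (Q + 30*Q)*(-75 + Q) = (31*Q)*(-75 + Q) = 31*Q*(-75 + Q))
f + u(U(4)) = -2128/37 + 31*(2*4)*(-75 + 2*4) = -2128/37 + 31*8*(-75 + 8) = -2128/37 + 31*8*(-67) = -2128/37 - 16616 = -616920/37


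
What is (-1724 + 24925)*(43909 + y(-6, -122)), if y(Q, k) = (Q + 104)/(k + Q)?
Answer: 65197756527/64 ≈ 1.0187e+9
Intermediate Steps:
y(Q, k) = (104 + Q)/(Q + k)
(-1724 + 24925)*(43909 + y(-6, -122)) = (-1724 + 24925)*(43909 + (104 - 6)/(-6 - 122)) = 23201*(43909 + 98/(-128)) = 23201*(43909 - 1/128*98) = 23201*(43909 - 49/64) = 23201*(2810127/64) = 65197756527/64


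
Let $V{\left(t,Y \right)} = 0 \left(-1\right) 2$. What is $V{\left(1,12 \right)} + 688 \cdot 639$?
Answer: $439632$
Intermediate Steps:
$V{\left(t,Y \right)} = 0$ ($V{\left(t,Y \right)} = 0 \cdot 2 = 0$)
$V{\left(1,12 \right)} + 688 \cdot 639 = 0 + 688 \cdot 639 = 0 + 439632 = 439632$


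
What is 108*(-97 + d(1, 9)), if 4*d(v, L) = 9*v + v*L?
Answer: -9990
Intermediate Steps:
d(v, L) = 9*v/4 + L*v/4 (d(v, L) = (9*v + v*L)/4 = (9*v + L*v)/4 = 9*v/4 + L*v/4)
108*(-97 + d(1, 9)) = 108*(-97 + (¼)*1*(9 + 9)) = 108*(-97 + (¼)*1*18) = 108*(-97 + 9/2) = 108*(-185/2) = -9990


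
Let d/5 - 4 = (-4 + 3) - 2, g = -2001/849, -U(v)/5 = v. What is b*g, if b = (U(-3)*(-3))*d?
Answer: 150075/283 ≈ 530.30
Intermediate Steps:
U(v) = -5*v
g = -667/283 (g = -2001*1/849 = -667/283 ≈ -2.3569)
d = 5 (d = 20 + 5*((-4 + 3) - 2) = 20 + 5*(-1 - 2) = 20 + 5*(-3) = 20 - 15 = 5)
b = -225 (b = (-5*(-3)*(-3))*5 = (15*(-3))*5 = -45*5 = -225)
b*g = -225*(-667/283) = 150075/283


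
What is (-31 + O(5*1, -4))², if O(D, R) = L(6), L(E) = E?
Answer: 625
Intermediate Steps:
O(D, R) = 6
(-31 + O(5*1, -4))² = (-31 + 6)² = (-25)² = 625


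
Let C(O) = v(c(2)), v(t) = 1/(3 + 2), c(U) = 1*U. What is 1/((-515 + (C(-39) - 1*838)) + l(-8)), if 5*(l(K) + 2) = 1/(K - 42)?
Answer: -250/338701 ≈ -0.00073811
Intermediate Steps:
c(U) = U
l(K) = -2 + 1/(5*(-42 + K)) (l(K) = -2 + 1/(5*(K - 42)) = -2 + 1/(5*(-42 + K)))
v(t) = ⅕ (v(t) = 1/5 = ⅕)
C(O) = ⅕
1/((-515 + (C(-39) - 1*838)) + l(-8)) = 1/((-515 + (⅕ - 1*838)) + (421 - 10*(-8))/(5*(-42 - 8))) = 1/((-515 + (⅕ - 838)) + (⅕)*(421 + 80)/(-50)) = 1/((-515 - 4189/5) + (⅕)*(-1/50)*501) = 1/(-6764/5 - 501/250) = 1/(-338701/250) = -250/338701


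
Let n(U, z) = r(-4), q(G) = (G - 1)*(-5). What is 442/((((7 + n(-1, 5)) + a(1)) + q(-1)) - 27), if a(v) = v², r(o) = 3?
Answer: -221/3 ≈ -73.667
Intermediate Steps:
q(G) = 5 - 5*G (q(G) = (-1 + G)*(-5) = 5 - 5*G)
n(U, z) = 3
442/((((7 + n(-1, 5)) + a(1)) + q(-1)) - 27) = 442/((((7 + 3) + 1²) + (5 - 5*(-1))) - 27) = 442/(((10 + 1) + (5 + 5)) - 27) = 442/((11 + 10) - 27) = 442/(21 - 27) = 442/(-6) = 442*(-⅙) = -221/3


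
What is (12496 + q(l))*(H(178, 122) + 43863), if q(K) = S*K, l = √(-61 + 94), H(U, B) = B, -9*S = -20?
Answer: 549636560 + 879700*√33/9 ≈ 5.5020e+8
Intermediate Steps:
S = 20/9 (S = -⅑*(-20) = 20/9 ≈ 2.2222)
l = √33 ≈ 5.7446
q(K) = 20*K/9
(12496 + q(l))*(H(178, 122) + 43863) = (12496 + 20*√33/9)*(122 + 43863) = (12496 + 20*√33/9)*43985 = 549636560 + 879700*√33/9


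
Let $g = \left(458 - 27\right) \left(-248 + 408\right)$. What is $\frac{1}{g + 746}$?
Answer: $\frac{1}{69706} \approx 1.4346 \cdot 10^{-5}$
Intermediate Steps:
$g = 68960$ ($g = 431 \cdot 160 = 68960$)
$\frac{1}{g + 746} = \frac{1}{68960 + 746} = \frac{1}{69706}$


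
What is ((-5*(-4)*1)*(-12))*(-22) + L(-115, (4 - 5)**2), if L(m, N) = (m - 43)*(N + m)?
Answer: 23292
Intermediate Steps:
L(m, N) = (-43 + m)*(N + m)
((-5*(-4)*1)*(-12))*(-22) + L(-115, (4 - 5)**2) = ((-5*(-4)*1)*(-12))*(-22) + ((-115)**2 - 43*(4 - 5)**2 - 43*(-115) + (4 - 5)**2*(-115)) = ((20*1)*(-12))*(-22) + (13225 - 43*(-1)**2 + 4945 + (-1)**2*(-115)) = (20*(-12))*(-22) + (13225 - 43*1 + 4945 + 1*(-115)) = -240*(-22) + (13225 - 43 + 4945 - 115) = 5280 + 18012 = 23292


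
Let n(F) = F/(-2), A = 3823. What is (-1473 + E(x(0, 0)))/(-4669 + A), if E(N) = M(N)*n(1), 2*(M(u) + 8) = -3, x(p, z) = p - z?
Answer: 5873/3384 ≈ 1.7355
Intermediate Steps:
M(u) = -19/2 (M(u) = -8 + (½)*(-3) = -8 - 3/2 = -19/2)
n(F) = -F/2
E(N) = 19/4 (E(N) = -(-19)/4 = -19/2*(-½) = 19/4)
(-1473 + E(x(0, 0)))/(-4669 + A) = (-1473 + 19/4)/(-4669 + 3823) = -5873/4/(-846) = -5873/4*(-1/846) = 5873/3384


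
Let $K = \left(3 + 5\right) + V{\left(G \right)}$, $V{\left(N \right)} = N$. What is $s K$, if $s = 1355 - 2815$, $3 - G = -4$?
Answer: $-21900$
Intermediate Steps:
$G = 7$ ($G = 3 - -4 = 3 + 4 = 7$)
$K = 15$ ($K = \left(3 + 5\right) + 7 = 8 + 7 = 15$)
$s = -1460$ ($s = 1355 - 2815 = -1460$)
$s K = \left(-1460\right) 15 = -21900$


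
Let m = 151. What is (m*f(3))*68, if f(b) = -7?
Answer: -71876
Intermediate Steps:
(m*f(3))*68 = (151*(-7))*68 = -1057*68 = -71876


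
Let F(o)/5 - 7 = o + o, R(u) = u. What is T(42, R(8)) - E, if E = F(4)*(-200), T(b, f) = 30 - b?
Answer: 14988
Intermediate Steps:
F(o) = 35 + 10*o (F(o) = 35 + 5*(o + o) = 35 + 5*(2*o) = 35 + 10*o)
E = -15000 (E = (35 + 10*4)*(-200) = (35 + 40)*(-200) = 75*(-200) = -15000)
T(42, R(8)) - E = (30 - 1*42) - 1*(-15000) = (30 - 42) + 15000 = -12 + 15000 = 14988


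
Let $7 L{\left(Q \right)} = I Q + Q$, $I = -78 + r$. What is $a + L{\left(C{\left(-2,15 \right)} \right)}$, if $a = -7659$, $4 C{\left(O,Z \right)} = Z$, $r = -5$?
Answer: $- \frac{107841}{14} \approx -7702.9$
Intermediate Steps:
$C{\left(O,Z \right)} = \frac{Z}{4}$
$I = -83$ ($I = -78 - 5 = -83$)
$L{\left(Q \right)} = - \frac{82 Q}{7}$ ($L{\left(Q \right)} = \frac{- 83 Q + Q}{7} = \frac{\left(-82\right) Q}{7} = - \frac{82 Q}{7}$)
$a + L{\left(C{\left(-2,15 \right)} \right)} = -7659 - \frac{82 \cdot \frac{1}{4} \cdot 15}{7} = -7659 - \frac{615}{14} = - \frac{107841}{14}$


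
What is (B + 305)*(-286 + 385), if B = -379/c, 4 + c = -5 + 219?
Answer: 2101143/70 ≈ 30016.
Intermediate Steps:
c = 210 (c = -4 + (-5 + 219) = -4 + 214 = 210)
B = -379/210 ≈ -1.8048
(B + 305)*(-286 + 385) = (-379/210 + 305)*(-286 + 385) = (63671/210)*99 = 2101143/70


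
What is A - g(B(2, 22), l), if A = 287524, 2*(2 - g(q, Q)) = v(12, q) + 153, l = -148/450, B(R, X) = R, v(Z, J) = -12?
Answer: 575185/2 ≈ 2.8759e+5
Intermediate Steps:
l = -74/225 (l = -148*1/450 = -74/225 ≈ -0.32889)
g(q, Q) = -137/2 (g(q, Q) = 2 - (-12 + 153)/2 = 2 - ½*141 = 2 - 141/2 = -137/2)
A - g(B(2, 22), l) = 287524 - 1*(-137/2) = 287524 + 137/2 = 575185/2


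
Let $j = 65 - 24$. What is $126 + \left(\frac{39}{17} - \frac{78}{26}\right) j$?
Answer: $\frac{1650}{17} \approx 97.059$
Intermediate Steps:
$j = 41$
$126 + \left(\frac{39}{17} - \frac{78}{26}\right) j = 126 + \left(\frac{39}{17} - \frac{78}{26}\right) 41 = 126 + \left(39 \cdot \frac{1}{17} - 3\right) 41 = 126 + \left(\frac{39}{17} - 3\right) 41 = 126 - \frac{492}{17} = \frac{1650}{17}$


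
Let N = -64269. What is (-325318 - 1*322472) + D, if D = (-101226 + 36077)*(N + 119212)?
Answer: -3580129297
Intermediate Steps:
D = -3579481507 (D = (-101226 + 36077)*(-64269 + 119212) = -65149*54943 = -3579481507)
(-325318 - 1*322472) + D = (-325318 - 1*322472) - 3579481507 = (-325318 - 322472) - 3579481507 = -647790 - 3579481507 = -3580129297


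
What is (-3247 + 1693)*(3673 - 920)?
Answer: -4278162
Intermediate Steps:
(-3247 + 1693)*(3673 - 920) = -1554*2753 = -4278162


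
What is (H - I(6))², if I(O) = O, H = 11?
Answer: 25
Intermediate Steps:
(H - I(6))² = (11 - 1*6)² = (11 - 6)² = 5² = 25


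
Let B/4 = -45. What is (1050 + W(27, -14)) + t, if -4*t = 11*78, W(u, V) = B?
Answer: 1311/2 ≈ 655.50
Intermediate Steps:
B = -180 (B = 4*(-45) = -180)
W(u, V) = -180
t = -429/2 (t = -11*78/4 = -1/4*858 = -429/2 ≈ -214.50)
(1050 + W(27, -14)) + t = (1050 - 180) - 429/2 = 870 - 429/2 = 1311/2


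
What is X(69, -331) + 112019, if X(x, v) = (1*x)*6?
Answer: 112433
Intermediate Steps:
X(x, v) = 6*x (X(x, v) = x*6 = 6*x)
X(69, -331) + 112019 = 6*69 + 112019 = 414 + 112019 = 112433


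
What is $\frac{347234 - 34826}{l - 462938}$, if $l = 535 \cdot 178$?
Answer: $- \frac{78102}{91927} \approx -0.84961$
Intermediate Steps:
$l = 95230$
$\frac{347234 - 34826}{l - 462938} = \frac{347234 - 34826}{95230 - 462938} = \frac{312408}{-367708} = 312408 \left(- \frac{1}{367708}\right) = - \frac{78102}{91927}$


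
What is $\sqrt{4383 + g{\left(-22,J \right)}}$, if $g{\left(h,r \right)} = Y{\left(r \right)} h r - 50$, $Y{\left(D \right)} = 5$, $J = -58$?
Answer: $\sqrt{10713} \approx 103.5$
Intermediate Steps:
$g{\left(h,r \right)} = -50 + 5 h r$ ($g{\left(h,r \right)} = 5 h r - 50 = -50 + 5 h r$)
$\sqrt{4383 + g{\left(-22,J \right)}} = \sqrt{4383 - \left(50 + 110 \left(-58\right)\right)} = \sqrt{4383 + \left(-50 + 6380\right)} = \sqrt{4383 + 6330} = \sqrt{10713}$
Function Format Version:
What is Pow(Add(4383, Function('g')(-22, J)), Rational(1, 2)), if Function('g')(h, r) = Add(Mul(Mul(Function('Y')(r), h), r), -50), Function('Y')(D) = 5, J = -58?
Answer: Pow(10713, Rational(1, 2)) ≈ 103.50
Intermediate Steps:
Function('g')(h, r) = Add(-50, Mul(5, h, r)) (Function('g')(h, r) = Add(Mul(Mul(5, h), r), -50) = Add(Mul(5, h, r), -50) = Add(-50, Mul(5, h, r)))
Pow(Add(4383, Function('g')(-22, J)), Rational(1, 2)) = Pow(Add(4383, Add(-50, Mul(5, -22, -58))), Rational(1, 2)) = Pow(Add(4383, Add(-50, 6380)), Rational(1, 2)) = Pow(Add(4383, 6330), Rational(1, 2)) = Pow(10713, Rational(1, 2))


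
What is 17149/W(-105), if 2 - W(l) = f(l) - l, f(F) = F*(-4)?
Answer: -17149/523 ≈ -32.790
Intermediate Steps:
f(F) = -4*F
W(l) = 2 + 5*l (W(l) = 2 - (-4*l - l) = 2 - (-5)*l = 2 + 5*l)
17149/W(-105) = 17149/(2 + 5*(-105)) = 17149/(2 - 525) = 17149/(-523) = 17149*(-1/523) = -17149/523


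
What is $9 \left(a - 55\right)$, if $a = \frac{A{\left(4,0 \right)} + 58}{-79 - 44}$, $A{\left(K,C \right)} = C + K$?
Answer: $- \frac{20481}{41} \approx -499.54$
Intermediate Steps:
$a = - \frac{62}{123}$ ($a = \frac{\left(0 + 4\right) + 58}{-79 - 44} = \frac{4 + 58}{-123} = 62 \left(- \frac{1}{123}\right) = - \frac{62}{123} \approx -0.50406$)
$9 \left(a - 55\right) = 9 \left(- \frac{62}{123} - 55\right) = 9 \left(- \frac{6827}{123}\right) = - \frac{20481}{41}$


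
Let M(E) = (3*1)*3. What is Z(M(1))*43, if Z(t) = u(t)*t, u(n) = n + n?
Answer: 6966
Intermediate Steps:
M(E) = 9 (M(E) = 3*3 = 9)
u(n) = 2*n
Z(t) = 2*t² (Z(t) = (2*t)*t = 2*t²)
Z(M(1))*43 = (2*9²)*43 = (2*81)*43 = 162*43 = 6966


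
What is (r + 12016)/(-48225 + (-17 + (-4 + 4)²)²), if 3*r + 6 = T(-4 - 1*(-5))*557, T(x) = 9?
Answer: -1955/6848 ≈ -0.28548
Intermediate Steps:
r = 1669 (r = -2 + (9*557)/3 = -2 + (⅓)*5013 = -2 + 1671 = 1669)
(r + 12016)/(-48225 + (-17 + (-4 + 4)²)²) = (1669 + 12016)/(-48225 + (-17 + (-4 + 4)²)²) = 13685/(-48225 + (-17 + 0²)²) = 13685/(-48225 + (-17 + 0)²) = 13685/(-48225 + (-17)²) = 13685/(-48225 + 289) = 13685/(-47936) = 13685*(-1/47936) = -1955/6848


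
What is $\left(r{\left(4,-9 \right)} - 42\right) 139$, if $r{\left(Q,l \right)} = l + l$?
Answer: $-8340$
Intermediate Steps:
$r{\left(Q,l \right)} = 2 l$
$\left(r{\left(4,-9 \right)} - 42\right) 139 = \left(2 \left(-9\right) - 42\right) 139 = \left(-18 - 42\right) 139 = \left(-60\right) 139 = -8340$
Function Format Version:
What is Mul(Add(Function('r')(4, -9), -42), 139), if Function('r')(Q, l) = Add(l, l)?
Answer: -8340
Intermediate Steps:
Function('r')(Q, l) = Mul(2, l)
Mul(Add(Function('r')(4, -9), -42), 139) = Mul(Add(Mul(2, -9), -42), 139) = Mul(Add(-18, -42), 139) = Mul(-60, 139) = -8340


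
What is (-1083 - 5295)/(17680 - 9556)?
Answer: -1063/1354 ≈ -0.78508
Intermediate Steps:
(-1083 - 5295)/(17680 - 9556) = -6378/8124 = -6378*1/8124 = -1063/1354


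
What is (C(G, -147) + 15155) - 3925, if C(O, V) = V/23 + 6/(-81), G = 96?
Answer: 6969815/621 ≈ 11224.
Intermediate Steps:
C(O, V) = -2/27 + V/23 (C(O, V) = V*(1/23) + 6*(-1/81) = V/23 - 2/27 = -2/27 + V/23)
(C(G, -147) + 15155) - 3925 = ((-2/27 + (1/23)*(-147)) + 15155) - 3925 = ((-2/27 - 147/23) + 15155) - 3925 = (-4015/621 + 15155) - 3925 = 9407240/621 - 3925 = 6969815/621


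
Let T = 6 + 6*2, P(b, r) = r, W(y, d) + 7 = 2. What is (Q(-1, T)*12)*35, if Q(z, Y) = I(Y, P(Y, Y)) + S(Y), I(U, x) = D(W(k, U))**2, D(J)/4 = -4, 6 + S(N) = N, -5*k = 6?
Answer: 112560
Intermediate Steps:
k = -6/5 (k = -1/5*6 = -6/5 ≈ -1.2000)
S(N) = -6 + N
W(y, d) = -5 (W(y, d) = -7 + 2 = -5)
D(J) = -16 (D(J) = 4*(-4) = -16)
I(U, x) = 256 (I(U, x) = (-16)**2 = 256)
T = 18 (T = 6 + 12 = 18)
Q(z, Y) = 250 + Y (Q(z, Y) = 256 + (-6 + Y) = 250 + Y)
(Q(-1, T)*12)*35 = ((250 + 18)*12)*35 = (268*12)*35 = 3216*35 = 112560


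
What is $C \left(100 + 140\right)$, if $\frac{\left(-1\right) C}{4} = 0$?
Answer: $0$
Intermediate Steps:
$C = 0$ ($C = \left(-4\right) 0 = 0$)
$C \left(100 + 140\right) = 0 \left(100 + 140\right) = 0 \cdot 240 = 0$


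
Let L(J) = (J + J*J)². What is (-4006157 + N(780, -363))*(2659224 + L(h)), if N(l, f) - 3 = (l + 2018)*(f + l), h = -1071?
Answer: -3728826007413284112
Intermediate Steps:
L(J) = (J + J²)²
N(l, f) = 3 + (2018 + l)*(f + l) (N(l, f) = 3 + (l + 2018)*(f + l) = 3 + (2018 + l)*(f + l))
(-4006157 + N(780, -363))*(2659224 + L(h)) = (-4006157 + (3 + 780² + 2018*(-363) + 2018*780 - 363*780))*(2659224 + (-1071)²*(1 - 1071)²) = (-4006157 + (3 + 608400 - 732534 + 1574040 - 283140))*(2659224 + 1147041*(-1070)²) = (-4006157 + 1166769)*(2659224 + 1147041*1144900) = -2839388*(2659224 + 1313247240900) = -2839388*1313249900124 = -3728826007413284112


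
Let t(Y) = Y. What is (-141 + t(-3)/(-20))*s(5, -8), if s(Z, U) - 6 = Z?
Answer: -30987/20 ≈ -1549.3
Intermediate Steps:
s(Z, U) = 6 + Z
(-141 + t(-3)/(-20))*s(5, -8) = (-141 - 3/(-20))*(6 + 5) = (-141 - 3*(-1/20))*11 = (-141 + 3/20)*11 = -2817/20*11 = -30987/20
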